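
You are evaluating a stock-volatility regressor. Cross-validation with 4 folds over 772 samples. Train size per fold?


Fold size = 772/4 = 193
Training per fold = 772 - 193 = 579

579


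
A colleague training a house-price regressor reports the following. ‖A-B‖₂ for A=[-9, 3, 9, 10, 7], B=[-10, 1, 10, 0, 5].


d = √((-9+ 10)² + (3-1)² + (9-10)² + (10-0)² + (7-5)²)
  = √(1 + 4 + 1 + 100 + 4)
  = √110 = 10.4881

10.4881


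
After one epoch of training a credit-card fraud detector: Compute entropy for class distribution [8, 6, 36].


Probabilities: [8/50, 6/50, 36/50] ≈ [0.16, 0.12, 0.72]
H = -((8/50)·log₂(8/50) + (6/50)·log₂(6/50) + (36/50)·log₂(36/50))
  = 1.1313 bits

1.1313 bits


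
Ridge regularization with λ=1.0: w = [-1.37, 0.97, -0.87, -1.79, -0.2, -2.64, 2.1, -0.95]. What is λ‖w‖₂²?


‖w‖₂² = (-1.37)² + (0.97)² + (-0.87)² + (-1.79)² + (-0.2)² + (-2.64)² + (2.1)² + (-0.95)²
     = 1.8769 + 0.9409 + 0.7569 + 3.2041 + 0.04 + 6.9696 + 4.41 + 0.9025
     = 19.1009
λ·‖w‖₂² = 1.0·19.1009 = 19.1009

19.1009


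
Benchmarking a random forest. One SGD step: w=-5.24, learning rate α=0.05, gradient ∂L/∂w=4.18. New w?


w_new = w - α·∇
= -5.24 - 0.05·4.18
= -5.24 - 0.209
= -5.449

-5.449


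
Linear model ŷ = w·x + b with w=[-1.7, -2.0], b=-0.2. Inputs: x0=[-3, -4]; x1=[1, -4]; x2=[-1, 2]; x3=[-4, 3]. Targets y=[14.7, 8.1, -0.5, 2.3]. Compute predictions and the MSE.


ŷ0 = (-1.7)·(-3) + (-2.0)·(-4) - 0.2 = 12.9
ŷ1 = (-1.7)·(1) + (-2.0)·(-4) - 0.2 = 6.1
ŷ2 = (-1.7)·(-1) + (-2.0)·(2) - 0.2 = -2.5
ŷ3 = (-1.7)·(-4) + (-2.0)·(3) - 0.2 = 0.6
errors² = [3.24, 4.0, 4.0, 2.89]
MSE = 14.1300/4 = 3.5325

3.5325


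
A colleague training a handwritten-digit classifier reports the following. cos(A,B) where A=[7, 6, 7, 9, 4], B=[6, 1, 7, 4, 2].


A·B = 7·6 + 6·1 + 7·7 + 9·4 + 4·2 = 141
‖A‖ = √231 = 15.1987, ‖B‖ = √106 = 10.2956
cos = 141/(√231·√106) = 141/√24486 = 0.9011

0.9011


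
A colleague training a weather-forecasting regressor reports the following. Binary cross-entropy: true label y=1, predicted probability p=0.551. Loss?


BCE = -[y·ln(p) + (1-y)·ln(1-p)]
= -1·ln(0.551) - 0
= -ln(0.551) = 0.596

0.596


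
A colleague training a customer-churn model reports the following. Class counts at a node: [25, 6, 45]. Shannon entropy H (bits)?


Probabilities: [25/76, 6/76, 45/76] ≈ [0.3289, 0.0789, 0.5921]
H = -((25/76)·log₂(25/76) + (6/76)·log₂(6/76) + (45/76)·log₂(45/76))
  = 1.2645 bits

1.2645 bits


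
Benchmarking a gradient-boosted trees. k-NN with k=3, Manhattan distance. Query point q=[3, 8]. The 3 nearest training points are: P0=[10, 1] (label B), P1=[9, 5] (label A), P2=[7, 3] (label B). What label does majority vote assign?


d(q,P0) = 14  (label B)
d(q,P1) = 9  (label A)
d(q,P2) = 9  (label B)
Votes: A=1, B=2
Majority → B

B


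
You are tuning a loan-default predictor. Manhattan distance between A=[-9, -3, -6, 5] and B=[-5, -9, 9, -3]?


d = |-9+ 5| + |-3+ 9| + |-6-9| + |5+ 3|
  = 4 + 6 + 15 + 8
  = 33

33


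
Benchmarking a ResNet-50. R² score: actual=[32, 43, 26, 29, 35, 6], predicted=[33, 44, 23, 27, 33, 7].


ȳ = 28.5
SS_res = Σ(y-ŷ)² = 20
SS_tot = Σ(y-ȳ)² = 777.5
R² = 1 - SS_res/SS_tot = 1 - 0.0257 = 0.9743

0.9743


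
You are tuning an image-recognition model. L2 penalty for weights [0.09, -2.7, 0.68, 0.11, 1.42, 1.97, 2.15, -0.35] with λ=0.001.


‖w‖₂² = (0.09)² + (-2.7)² + (0.68)² + (0.11)² + (1.42)² + (1.97)² + (2.15)² + (-0.35)²
     = 0.0081 + 7.29 + 0.4624 + 0.0121 + 2.0164 + 3.8809 + 4.6225 + 0.1225
     = 18.4149
λ·‖w‖₂² = 0.001·18.4149 = 0.018415

0.018415


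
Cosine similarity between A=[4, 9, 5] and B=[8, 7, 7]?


A·B = 4·8 + 9·7 + 5·7 = 130
‖A‖ = √122 = 11.0454, ‖B‖ = √162 = 12.7279
cos = 130/(√122·√162) = 130/√19764 = 0.9247

0.9247


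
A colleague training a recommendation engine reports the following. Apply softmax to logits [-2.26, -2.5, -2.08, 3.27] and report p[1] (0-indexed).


Exponentials: e^-2.26=0.1044, e^-2.5=0.0821, e^-2.08=0.1249, e^3.27=26.3113
Sum = 26.6227
Softmax = [0.0039, 0.0031, 0.0047, 0.9883]
p[1] = 0.0821/26.6227 = 0.0031

0.0031


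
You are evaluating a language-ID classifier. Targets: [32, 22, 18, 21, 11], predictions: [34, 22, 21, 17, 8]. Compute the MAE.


Absolute errors: |32-34|=2, |22-22|=0, |18-21|=3, |21-17|=4, |11-8|=3
Sum = 12
MAE = 12/5 = 12/5

12/5


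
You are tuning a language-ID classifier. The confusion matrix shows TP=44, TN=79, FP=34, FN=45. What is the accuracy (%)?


Accuracy = (TP+TN)/(TP+TN+FP+FN)
= (44+79)/(202)
= 123/202 = 60.89%

60.89%


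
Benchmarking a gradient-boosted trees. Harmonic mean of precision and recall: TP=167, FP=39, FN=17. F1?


Precision = 167/206 = 0.8107
Recall = 167/184 = 0.9076
F1 = 2·P·R/(P+R) = 2·TP/(2·TP+FP+FN) = 334/(334+39+17) = 334/390 = 0.8564

0.8564


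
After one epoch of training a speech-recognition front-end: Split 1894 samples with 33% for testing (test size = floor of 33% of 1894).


Test = ⌊1894·33/100⌋ = 625
Train = 1894 - 625 = 1269

Train: 1269, Test: 625


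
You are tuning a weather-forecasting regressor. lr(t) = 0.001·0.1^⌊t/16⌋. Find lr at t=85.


n_drops = ⌊85/16⌋ = 5
lr = 0.001·0.1^5 = 0.001·0.00001 = 0.00000001

0.00000001


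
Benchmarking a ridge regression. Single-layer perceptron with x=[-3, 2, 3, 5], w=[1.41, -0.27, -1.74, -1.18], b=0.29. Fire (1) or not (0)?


z = (-3)·(1.41) + (2)·(-0.27) + (3)·(-1.74) + (5)·(-1.18) + 0.29
  = -15.6
step(z) = 0 (z<0)

0


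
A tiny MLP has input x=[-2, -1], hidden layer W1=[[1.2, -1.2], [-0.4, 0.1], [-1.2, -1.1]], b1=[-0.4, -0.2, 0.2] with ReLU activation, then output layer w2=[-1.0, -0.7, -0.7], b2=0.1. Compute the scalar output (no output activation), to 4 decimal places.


z1[0] = (1.2)·(-2) + (-1.2)·(-1) - 0.4 = -1.6
z1[1] = (-0.4)·(-2) + (0.1)·(-1) - 0.2 = 0.5
z1[2] = (-1.2)·(-2) + (-1.1)·(-1) + 0.2 = 3.7
h = ReLU(z1) = [0.0, 0.5, 3.7]
output = (-1.0)·(0.0) + (-0.7)·(0.5) + (-0.7)·(3.7) + 0.1 = -2.84

-2.84


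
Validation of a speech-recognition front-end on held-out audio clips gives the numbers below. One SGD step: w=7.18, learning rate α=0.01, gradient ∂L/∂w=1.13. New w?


w_new = w - α·∇
= 7.18 - 0.01·1.13
= 7.18 - 0.0113
= 7.1687

7.1687


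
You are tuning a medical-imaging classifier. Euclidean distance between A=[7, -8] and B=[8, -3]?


d = √((7-8)² + (-8+ 3)²)
  = √(1 + 25)
  = √26 = 5.099

5.099


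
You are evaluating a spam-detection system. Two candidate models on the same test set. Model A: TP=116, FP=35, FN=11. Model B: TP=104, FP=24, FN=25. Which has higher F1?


Model A: P=116/151=0.7682, R=116/127=0.9134, F1=2PR/(P+R)=2TP/(2TP+FP+FN)=232/278=0.8345
Model B: P=104/128=0.8125, R=104/129=0.8062, F1=2PR/(P+R)=2TP/(2TP+FP+FN)=208/257=0.8093
0.8345 > 0.8093 → Model A

Model A


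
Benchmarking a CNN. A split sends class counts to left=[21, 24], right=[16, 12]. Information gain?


Parent = [37, 36], H_parent = 0.9999
H_left = 0.9968 (n=45), H_right = 0.9852 (n=28)
H_children = (45/73)·0.9968 + (28/73)·0.9852 = 0.9924
IG = 0.9999 - 0.9924 = 0.0075

0.0075


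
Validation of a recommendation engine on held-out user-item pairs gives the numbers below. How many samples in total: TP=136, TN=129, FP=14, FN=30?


Total = TP + TN + FP + FN
= 136 + 129 + 14 + 30
= 309
(Predicted positive: 150, predicted negative: 159)

309


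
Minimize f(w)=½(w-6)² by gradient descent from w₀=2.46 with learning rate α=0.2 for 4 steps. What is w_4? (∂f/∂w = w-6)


step 1: grad = 2.46-6 = -3.54; w = 2.46 - 0.2·(-3.54) = 3.168
step 2: grad = 3.168-6 = -2.832; w = 3.168 - 0.2·(-2.832) = 3.7344
step 3: grad = 3.7344-6 = -2.2656; w = 3.7344 - 0.2·(-2.2656) = 4.18752
step 4: grad = 4.18752-6 = -1.81248; w = 4.18752 - 0.2·(-1.81248) = 4.550016

4.550016


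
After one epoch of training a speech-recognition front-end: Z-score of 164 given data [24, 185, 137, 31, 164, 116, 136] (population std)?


μ = 113.2857, σ = 57.9944
z = (164 - 113.2857)/57.9944 = 0.8745

0.8745


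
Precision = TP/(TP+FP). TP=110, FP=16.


Precision = TP/(TP+FP)
= 110/(110+16)
= 110/126 = 87.3%

87.3%


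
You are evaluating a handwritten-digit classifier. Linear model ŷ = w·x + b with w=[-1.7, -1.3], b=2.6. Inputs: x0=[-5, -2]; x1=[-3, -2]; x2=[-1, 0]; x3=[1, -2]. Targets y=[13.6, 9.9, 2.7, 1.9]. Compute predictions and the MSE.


ŷ0 = (-1.7)·(-5) + (-1.3)·(-2) + 2.6 = 13.7
ŷ1 = (-1.7)·(-3) + (-1.3)·(-2) + 2.6 = 10.3
ŷ2 = (-1.7)·(-1) + (-1.3)·(0) + 2.6 = 4.3
ŷ3 = (-1.7)·(1) + (-1.3)·(-2) + 2.6 = 3.5
errors² = [0.01, 0.16, 2.56, 2.56]
MSE = 5.2900/4 = 1.3225

1.3225


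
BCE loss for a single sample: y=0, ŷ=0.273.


BCE = -[y·ln(p) + (1-y)·ln(1-p)]
= -0 - 1·ln(1-0.273)
= -ln(0.727) = 0.3188

0.3188


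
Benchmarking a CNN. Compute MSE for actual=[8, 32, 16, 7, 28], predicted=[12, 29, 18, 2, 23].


Squared errors: (8-12)²=16, (32-29)²=9, (16-18)²=4, (7-2)²=25, (28-23)²=25
Sum = 79
MSE = 79/5 = 79/5

79/5


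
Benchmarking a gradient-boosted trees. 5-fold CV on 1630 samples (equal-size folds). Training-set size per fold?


Fold size = 1630/5 = 326
Training per fold = 1630 - 326 = 1304

1304


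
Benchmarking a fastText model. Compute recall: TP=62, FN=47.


Recall = TP/(TP+FN)
= 62/(62+47)
= 62/109 = 56.88%

56.88%


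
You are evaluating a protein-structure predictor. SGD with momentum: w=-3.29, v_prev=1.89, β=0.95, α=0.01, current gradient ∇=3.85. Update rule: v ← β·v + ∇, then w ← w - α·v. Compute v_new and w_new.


v_new = 0.95·1.89 + 3.85 = 1.7955 + 3.85 = 5.6455
w_new = -3.29 - 0.01·5.6455 = -3.29 - 0.056455 = -3.346455

v_new=5.6455, w_new=-3.346455


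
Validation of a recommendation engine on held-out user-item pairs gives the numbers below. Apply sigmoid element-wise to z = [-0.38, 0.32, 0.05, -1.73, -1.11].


σ(-0.38) = 1/(1+e^0.38) = 0.4061
σ(0.32) = 1/(1+e^-0.32) = 0.5793
σ(0.05) = 1/(1+e^-0.05) = 0.5125
σ(-1.73) = 1/(1+e^1.73) = 0.1506
σ(-1.11) = 1/(1+e^1.11) = 0.2479
result = [0.4061, 0.5793, 0.5125, 0.1506, 0.2479]

[0.4061, 0.5793, 0.5125, 0.1506, 0.2479]


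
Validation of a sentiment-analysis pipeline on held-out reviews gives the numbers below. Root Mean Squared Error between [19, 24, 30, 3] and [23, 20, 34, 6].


MSE = 57/4 = 14.25
RMSE = √(57/4) = 3.7749

3.7749


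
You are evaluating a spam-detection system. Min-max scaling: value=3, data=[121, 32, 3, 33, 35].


min=3, max=121
(3-3)/(121-3) = 0/118 = 0.0

0.0


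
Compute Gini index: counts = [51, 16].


Probabilities: [51/67, 16/67] ≈ [0.7612, 0.2388]
Σpᵢ² = (2601 + 256)/67² = 2857/4489
Gini = 1 - Σpᵢ² = 1 - 2857/4489 = 0.3636

0.3636


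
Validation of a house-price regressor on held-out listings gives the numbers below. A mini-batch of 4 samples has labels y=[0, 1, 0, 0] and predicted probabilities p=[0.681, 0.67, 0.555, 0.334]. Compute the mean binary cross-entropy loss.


L[0] = -ln(1-0.681) = -ln(0.319) = 1.1426
L[1] = -ln(0.67) = 0.4005
L[2] = -ln(1-0.555) = -ln(0.445) = 0.8097
L[3] = -ln(1-0.334) = -ln(0.666) = 0.4065
mean = (1.1426 + 0.4005 + 0.8097 + 0.4065)/4 = 0.6898

0.6898


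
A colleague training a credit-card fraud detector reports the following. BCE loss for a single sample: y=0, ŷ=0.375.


BCE = -[y·ln(p) + (1-y)·ln(1-p)]
= -0 - 1·ln(1-0.375)
= -ln(0.625) = 0.47

0.47


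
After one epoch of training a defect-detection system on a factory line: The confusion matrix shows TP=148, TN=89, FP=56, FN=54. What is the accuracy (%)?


Accuracy = (TP+TN)/(TP+TN+FP+FN)
= (148+89)/(347)
= 237/347 = 68.3%

68.3%


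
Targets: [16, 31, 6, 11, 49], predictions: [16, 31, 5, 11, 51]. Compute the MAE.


Absolute errors: |16-16|=0, |31-31|=0, |6-5|=1, |11-11|=0, |49-51|=2
Sum = 3
MAE = 3/5 = 3/5

3/5


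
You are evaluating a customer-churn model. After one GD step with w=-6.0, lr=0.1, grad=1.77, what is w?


w_new = w - α·∇
= -6.0 - 0.1·1.77
= -6.0 - 0.177
= -6.177

-6.177


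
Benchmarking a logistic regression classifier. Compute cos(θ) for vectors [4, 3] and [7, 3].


A·B = 4·7 + 3·3 = 37
‖A‖ = √25 = 5, ‖B‖ = √58 = 7.6158
cos = 37/(√25·√58) = 37/√1450 = 0.9717

0.9717


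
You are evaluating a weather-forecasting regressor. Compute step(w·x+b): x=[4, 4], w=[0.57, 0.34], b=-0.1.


z = (4)·(0.57) + (4)·(0.34) - 0.1
  = 3.54
step(z) = 1 (z≥0)

1


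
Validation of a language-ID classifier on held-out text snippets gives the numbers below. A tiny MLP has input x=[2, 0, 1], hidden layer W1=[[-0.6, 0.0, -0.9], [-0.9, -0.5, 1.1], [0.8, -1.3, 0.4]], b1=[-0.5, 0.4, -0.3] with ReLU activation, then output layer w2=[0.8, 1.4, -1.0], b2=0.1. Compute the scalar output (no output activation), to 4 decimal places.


z1[0] = (-0.6)·(2) + (0.0)·(0) + (-0.9)·(1) - 0.5 = -2.6
z1[1] = (-0.9)·(2) + (-0.5)·(0) + (1.1)·(1) + 0.4 = -0.3
z1[2] = (0.8)·(2) + (-1.3)·(0) + (0.4)·(1) - 0.3 = 1.7
h = ReLU(z1) = [0.0, 0.0, 1.7]
output = (0.8)·(0.0) + (1.4)·(0.0) + (-1.0)·(1.7) + 0.1 = -1.6

-1.6


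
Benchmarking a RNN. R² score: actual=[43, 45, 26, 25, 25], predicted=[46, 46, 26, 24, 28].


ȳ = 32.8
SS_res = Σ(y-ŷ)² = 20
SS_tot = Σ(y-ȳ)² = 420.8
R² = 1 - SS_res/SS_tot = 1 - 0.0475 = 0.9525

0.9525


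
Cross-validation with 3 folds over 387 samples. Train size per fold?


Fold size = 387/3 = 129
Training per fold = 387 - 129 = 258

258


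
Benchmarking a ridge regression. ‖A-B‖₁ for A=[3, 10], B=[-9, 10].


d = |3+ 9| + |10-10|
  = 12 + 0
  = 12

12


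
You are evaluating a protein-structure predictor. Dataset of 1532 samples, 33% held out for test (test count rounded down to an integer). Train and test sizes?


Test = ⌊1532·33/100⌋ = 505
Train = 1532 - 505 = 1027

Train: 1027, Test: 505


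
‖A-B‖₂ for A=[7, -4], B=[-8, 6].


d = √((7+ 8)² + (-4-6)²)
  = √(225 + 100)
  = √325 = 18.0278

18.0278


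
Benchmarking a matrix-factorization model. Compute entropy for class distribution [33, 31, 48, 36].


Probabilities: [33/148, 31/148, 48/148, 36/148] ≈ [0.223, 0.2095, 0.3243, 0.2432]
H = -((33/148)·log₂(33/148) + (31/148)·log₂(31/148) + (48/148)·log₂(48/148) + (36/148)·log₂(36/148))
  = 1.9781 bits

1.9781 bits


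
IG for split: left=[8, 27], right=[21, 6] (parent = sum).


Parent = [29, 33], H_parent = 0.997
H_left = 0.7755 (n=35), H_right = 0.7642 (n=27)
H_children = (35/62)·0.7755 + (27/62)·0.7642 = 0.7706
IG = 0.997 - 0.7706 = 0.2264

0.2264


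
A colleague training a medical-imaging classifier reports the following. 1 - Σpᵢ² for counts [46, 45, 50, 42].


Probabilities: [46/183, 45/183, 50/183, 42/183] ≈ [0.2514, 0.2459, 0.2732, 0.2295]
Σpᵢ² = (2116 + 2025 + 2500 + 1764)/183² = 8405/33489
Gini = 1 - Σpᵢ² = 1 - 8405/33489 = 0.749

0.749


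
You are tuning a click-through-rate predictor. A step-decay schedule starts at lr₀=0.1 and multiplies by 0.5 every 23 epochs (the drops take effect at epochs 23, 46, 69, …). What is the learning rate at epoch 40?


n_drops = ⌊40/23⌋ = 1
lr = 0.1·0.5^1 = 0.1·0.5 = 0.05

0.05


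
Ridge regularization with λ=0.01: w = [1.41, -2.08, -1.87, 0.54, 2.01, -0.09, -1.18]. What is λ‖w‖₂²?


‖w‖₂² = (1.41)² + (-2.08)² + (-1.87)² + (0.54)² + (2.01)² + (-0.09)² + (-1.18)²
     = 1.9881 + 4.3264 + 3.4969 + 0.2916 + 4.0401 + 0.0081 + 1.3924
     = 15.5436
λ·‖w‖₂² = 0.01·15.5436 = 0.155436

0.155436


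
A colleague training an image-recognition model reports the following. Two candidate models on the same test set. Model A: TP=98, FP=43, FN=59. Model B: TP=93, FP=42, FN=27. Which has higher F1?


Model A: P=98/141=0.695, R=98/157=0.6242, F1=2PR/(P+R)=2TP/(2TP+FP+FN)=196/298=0.6577
Model B: P=93/135=0.6889, R=93/120=0.775, F1=2PR/(P+R)=2TP/(2TP+FP+FN)=186/255=0.7294
0.6577 < 0.7294 → Model B

Model B


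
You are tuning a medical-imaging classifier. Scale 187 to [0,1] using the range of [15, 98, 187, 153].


min=15, max=187
(187-15)/(187-15) = 172/172 = 1.0

1.0


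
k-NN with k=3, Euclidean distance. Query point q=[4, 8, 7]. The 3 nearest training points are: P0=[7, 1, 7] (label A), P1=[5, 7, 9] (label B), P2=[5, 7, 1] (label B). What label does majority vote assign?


d(q,P0) = 7.6158  (label A)
d(q,P1) = 2.4495  (label B)
d(q,P2) = 6.1644  (label B)
Votes: A=1, B=2
Majority → B

B


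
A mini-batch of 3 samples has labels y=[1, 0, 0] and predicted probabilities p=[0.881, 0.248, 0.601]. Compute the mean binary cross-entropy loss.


L[0] = -ln(0.881) = 0.1267
L[1] = -ln(1-0.248) = -ln(0.752) = 0.285
L[2] = -ln(1-0.601) = -ln(0.399) = 0.9188
mean = (0.1267 + 0.285 + 0.9188)/3 = 0.4435

0.4435


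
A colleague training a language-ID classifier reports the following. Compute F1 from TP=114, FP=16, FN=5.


Precision = 114/130 = 0.8769
Recall = 114/119 = 0.958
F1 = 2·P·R/(P+R) = 2·TP/(2·TP+FP+FN) = 228/(228+16+5) = 228/249 = 0.9157

0.9157


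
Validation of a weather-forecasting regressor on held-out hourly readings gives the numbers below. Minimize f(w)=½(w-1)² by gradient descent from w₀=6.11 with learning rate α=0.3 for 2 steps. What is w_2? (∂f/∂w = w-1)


step 1: grad = 6.11-1 = 5.11; w = 6.11 - 0.3·(5.11) = 4.577
step 2: grad = 4.577-1 = 3.577; w = 4.577 - 0.3·(3.577) = 3.5039

3.5039


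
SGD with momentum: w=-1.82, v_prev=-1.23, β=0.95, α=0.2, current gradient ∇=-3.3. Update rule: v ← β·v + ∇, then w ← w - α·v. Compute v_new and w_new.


v_new = 0.95·-1.23 - 3.3 = -1.1685 - 3.3 = -4.4685
w_new = -1.82 - 0.2·-4.4685 = -1.82 + 0.8937 = -0.9263

v_new=-4.4685, w_new=-0.9263


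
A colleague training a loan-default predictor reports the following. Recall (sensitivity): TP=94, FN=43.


Recall = TP/(TP+FN)
= 94/(94+43)
= 94/137 = 68.61%

68.61%


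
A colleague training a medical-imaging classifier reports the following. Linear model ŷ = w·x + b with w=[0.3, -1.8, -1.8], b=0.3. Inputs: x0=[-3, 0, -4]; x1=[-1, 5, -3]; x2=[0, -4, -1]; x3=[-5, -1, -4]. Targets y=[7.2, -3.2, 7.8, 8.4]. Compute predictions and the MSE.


ŷ0 = (0.3)·(-3) + (-1.8)·(0) + (-1.8)·(-4) + 0.3 = 6.6
ŷ1 = (0.3)·(-1) + (-1.8)·(5) + (-1.8)·(-3) + 0.3 = -3.6
ŷ2 = (0.3)·(0) + (-1.8)·(-4) + (-1.8)·(-1) + 0.3 = 9.3
ŷ3 = (0.3)·(-5) + (-1.8)·(-1) + (-1.8)·(-4) + 0.3 = 7.8
errors² = [0.36, 0.16, 2.25, 0.36]
MSE = 3.1300/4 = 0.7825

0.7825


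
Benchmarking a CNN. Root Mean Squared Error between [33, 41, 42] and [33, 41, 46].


MSE = 16/3 = 5.3333
RMSE = √(16/3) = 2.3094

2.3094


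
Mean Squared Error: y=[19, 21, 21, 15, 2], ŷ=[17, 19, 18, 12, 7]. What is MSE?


Squared errors: (19-17)²=4, (21-19)²=4, (21-18)²=9, (15-12)²=9, (2-7)²=25
Sum = 51
MSE = 51/5 = 51/5

51/5


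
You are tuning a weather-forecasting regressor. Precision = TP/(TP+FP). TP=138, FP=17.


Precision = TP/(TP+FP)
= 138/(138+17)
= 138/155 = 89.03%

89.03%


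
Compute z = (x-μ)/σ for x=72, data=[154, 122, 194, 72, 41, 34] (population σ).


μ = 102.8333, σ = 58.8909
z = (72 - 102.8333)/58.8909 = -0.5236

-0.5236


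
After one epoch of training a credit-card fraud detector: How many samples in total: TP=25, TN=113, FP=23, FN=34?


Total = TP + TN + FP + FN
= 25 + 113 + 23 + 34
= 195
(Predicted positive: 48, predicted negative: 147)

195


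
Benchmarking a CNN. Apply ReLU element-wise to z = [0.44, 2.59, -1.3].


ReLU(0.44) = max(0, 0.44) = 0.44
ReLU(2.59) = max(0, 2.59) = 2.59
ReLU(-1.3) = max(0, -1.3) = 0.0
result = [0.44, 2.59, 0.0]

[0.44, 2.59, 0.0]


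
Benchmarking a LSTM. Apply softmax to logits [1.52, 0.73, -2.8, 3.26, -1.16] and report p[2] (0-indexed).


Exponentials: e^1.52=4.5722, e^0.73=2.0751, e^-2.8=0.0608, e^3.26=26.0495, e^-1.16=0.3135
Sum = 33.0711
Softmax = [0.1383, 0.0627, 0.0018, 0.7877, 0.0095]
p[2] = 0.0608/33.0711 = 0.0018

0.0018


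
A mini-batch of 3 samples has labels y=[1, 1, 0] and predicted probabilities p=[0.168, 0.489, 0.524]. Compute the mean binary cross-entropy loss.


L[0] = -ln(0.168) = 1.7838
L[1] = -ln(0.489) = 0.7154
L[2] = -ln(1-0.524) = -ln(0.476) = 0.7423
mean = (1.7838 + 0.7154 + 0.7423)/3 = 1.0805

1.0805


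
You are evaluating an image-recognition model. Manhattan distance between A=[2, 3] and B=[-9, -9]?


d = |2+ 9| + |3+ 9|
  = 11 + 12
  = 23

23


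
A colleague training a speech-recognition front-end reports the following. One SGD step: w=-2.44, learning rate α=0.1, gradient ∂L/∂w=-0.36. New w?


w_new = w - α·∇
= -2.44 - 0.1·-0.36
= -2.44 + 0.036
= -2.404

-2.404


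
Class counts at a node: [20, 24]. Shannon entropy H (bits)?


Probabilities: [20/44, 24/44] ≈ [0.4545, 0.5455]
H = -((20/44)·log₂(20/44) + (24/44)·log₂(24/44))
  = 0.994 bits

0.994 bits


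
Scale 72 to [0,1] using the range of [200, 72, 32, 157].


min=32, max=200
(72-32)/(200-32) = 40/168 = 0.2381

0.2381


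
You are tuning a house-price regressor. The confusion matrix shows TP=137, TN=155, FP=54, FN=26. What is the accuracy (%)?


Accuracy = (TP+TN)/(TP+TN+FP+FN)
= (137+155)/(372)
= 292/372 = 78.49%

78.49%


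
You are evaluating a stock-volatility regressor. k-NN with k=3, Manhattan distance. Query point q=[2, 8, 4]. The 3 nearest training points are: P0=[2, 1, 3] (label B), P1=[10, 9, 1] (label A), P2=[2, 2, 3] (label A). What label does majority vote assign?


d(q,P0) = 8  (label B)
d(q,P1) = 12  (label A)
d(q,P2) = 7  (label A)
Votes: A=2, B=1
Majority → A

A


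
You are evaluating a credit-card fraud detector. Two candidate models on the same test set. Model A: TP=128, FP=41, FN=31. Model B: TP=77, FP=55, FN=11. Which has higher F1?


Model A: P=128/169=0.7574, R=128/159=0.805, F1=2PR/(P+R)=2TP/(2TP+FP+FN)=256/328=0.7805
Model B: P=77/132=0.5833, R=77/88=0.875, F1=2PR/(P+R)=2TP/(2TP+FP+FN)=154/220=0.7
0.7805 > 0.7 → Model A

Model A


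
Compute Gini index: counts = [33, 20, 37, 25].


Probabilities: [33/115, 20/115, 37/115, 25/115] ≈ [0.287, 0.1739, 0.3217, 0.2174]
Σpᵢ² = (1089 + 400 + 1369 + 625)/115² = 3483/13225
Gini = 1 - Σpᵢ² = 1 - 3483/13225 = 0.7366

0.7366


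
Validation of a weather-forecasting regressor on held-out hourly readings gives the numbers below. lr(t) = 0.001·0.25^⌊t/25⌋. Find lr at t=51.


n_drops = ⌊51/25⌋ = 2
lr = 0.001·0.25^2 = 0.001·0.0625 = 0.0000625

0.0000625


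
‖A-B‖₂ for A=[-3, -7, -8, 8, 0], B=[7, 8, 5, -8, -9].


d = √((-3-7)² + (-7-8)² + (-8-5)² + (8+ 8)² + (0+ 9)²)
  = √(100 + 225 + 169 + 256 + 81)
  = √831 = 28.8271

28.8271


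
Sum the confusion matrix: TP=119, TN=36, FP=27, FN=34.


Total = TP + TN + FP + FN
= 119 + 36 + 27 + 34
= 216
(Predicted positive: 146, predicted negative: 70)

216


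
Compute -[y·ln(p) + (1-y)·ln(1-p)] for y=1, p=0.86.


BCE = -[y·ln(p) + (1-y)·ln(1-p)]
= -1·ln(0.86) - 0
= -ln(0.86) = 0.1508

0.1508


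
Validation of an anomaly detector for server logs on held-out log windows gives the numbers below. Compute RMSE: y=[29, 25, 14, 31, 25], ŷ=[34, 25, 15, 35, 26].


MSE = 43/5 = 8.6
RMSE = √(43/5) = 2.9326

2.9326


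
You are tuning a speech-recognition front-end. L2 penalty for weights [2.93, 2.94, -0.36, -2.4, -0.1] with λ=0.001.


‖w‖₂² = (2.93)² + (2.94)² + (-0.36)² + (-2.4)² + (-0.1)²
     = 8.5849 + 8.6436 + 0.1296 + 5.76 + 0.01
     = 23.1281
λ·‖w‖₂² = 0.001·23.1281 = 0.023128

0.023128


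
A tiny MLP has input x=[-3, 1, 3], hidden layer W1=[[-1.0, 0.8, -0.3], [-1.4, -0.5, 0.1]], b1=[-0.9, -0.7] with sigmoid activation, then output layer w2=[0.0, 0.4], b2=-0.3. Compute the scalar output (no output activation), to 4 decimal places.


z1[0] = (-1.0)·(-3) + (0.8)·(1) + (-0.3)·(3) - 0.9 = 2.0
z1[1] = (-1.4)·(-3) + (-0.5)·(1) + (0.1)·(3) - 0.7 = 3.3
h = sigmoid(z1) = [0.8808, 0.9644]
output = (0.0)·(0.8808) + (0.4)·(0.9644) - 0.3 = 0.0858

0.0858


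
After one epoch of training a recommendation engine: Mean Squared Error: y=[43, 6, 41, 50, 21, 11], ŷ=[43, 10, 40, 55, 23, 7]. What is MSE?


Squared errors: (43-43)²=0, (6-10)²=16, (41-40)²=1, (50-55)²=25, (21-23)²=4, (11-7)²=16
Sum = 62
MSE = 62/6 = 31/3

31/3


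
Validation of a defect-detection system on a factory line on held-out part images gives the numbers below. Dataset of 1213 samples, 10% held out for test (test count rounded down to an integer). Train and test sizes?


Test = ⌊1213·10/100⌋ = 121
Train = 1213 - 121 = 1092

Train: 1092, Test: 121


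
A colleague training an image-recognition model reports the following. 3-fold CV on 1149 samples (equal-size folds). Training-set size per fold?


Fold size = 1149/3 = 383
Training per fold = 1149 - 383 = 766

766


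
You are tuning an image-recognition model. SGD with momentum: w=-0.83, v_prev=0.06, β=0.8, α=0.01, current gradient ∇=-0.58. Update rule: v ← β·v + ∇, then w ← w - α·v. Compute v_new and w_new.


v_new = 0.8·0.06 - 0.58 = 0.048 - 0.58 = -0.532
w_new = -0.83 - 0.01·-0.532 = -0.83 + 0.00532 = -0.82468

v_new=-0.532, w_new=-0.82468


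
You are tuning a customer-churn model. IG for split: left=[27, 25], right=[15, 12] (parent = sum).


Parent = [42, 37], H_parent = 0.9971
H_left = 0.9989 (n=52), H_right = 0.9911 (n=27)
H_children = (52/79)·0.9989 + (27/79)·0.9911 = 0.9962
IG = 0.9971 - 0.9962 = 0.0009

0.0009


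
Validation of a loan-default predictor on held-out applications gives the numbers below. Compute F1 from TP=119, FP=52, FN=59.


Precision = 119/171 = 0.6959
Recall = 119/178 = 0.6685
F1 = 2·P·R/(P+R) = 2·TP/(2·TP+FP+FN) = 238/(238+52+59) = 238/349 = 0.6819

0.6819


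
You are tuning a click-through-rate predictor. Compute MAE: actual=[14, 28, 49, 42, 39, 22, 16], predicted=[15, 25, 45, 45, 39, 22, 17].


Absolute errors: |14-15|=1, |28-25|=3, |49-45|=4, |42-45|=3, |39-39|=0, |22-22|=0, |16-17|=1
Sum = 12
MAE = 12/7 = 12/7

12/7


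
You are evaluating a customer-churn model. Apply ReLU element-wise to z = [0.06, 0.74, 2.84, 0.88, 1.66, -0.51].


ReLU(0.06) = max(0, 0.06) = 0.06
ReLU(0.74) = max(0, 0.74) = 0.74
ReLU(2.84) = max(0, 2.84) = 2.84
ReLU(0.88) = max(0, 0.88) = 0.88
ReLU(1.66) = max(0, 1.66) = 1.66
ReLU(-0.51) = max(0, -0.51) = 0.0
result = [0.06, 0.74, 2.84, 0.88, 1.66, 0.0]

[0.06, 0.74, 2.84, 0.88, 1.66, 0.0]


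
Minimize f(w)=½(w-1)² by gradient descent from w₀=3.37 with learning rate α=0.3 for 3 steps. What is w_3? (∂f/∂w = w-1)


step 1: grad = 3.37-1 = 2.37; w = 3.37 - 0.3·(2.37) = 2.659
step 2: grad = 2.659-1 = 1.659; w = 2.659 - 0.3·(1.659) = 2.1613
step 3: grad = 2.1613-1 = 1.1613; w = 2.1613 - 0.3·(1.1613) = 1.81291

1.81291


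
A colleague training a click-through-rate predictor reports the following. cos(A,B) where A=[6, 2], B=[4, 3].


A·B = 6·4 + 2·3 = 30
‖A‖ = √40 = 6.3246, ‖B‖ = √25 = 5
cos = 30/(√40·√25) = 30/√1000 = 0.9487

0.9487


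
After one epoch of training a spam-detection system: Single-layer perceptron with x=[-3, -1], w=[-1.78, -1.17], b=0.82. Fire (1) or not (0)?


z = (-3)·(-1.78) + (-1)·(-1.17) + 0.82
  = 7.33
step(z) = 1 (z≥0)

1


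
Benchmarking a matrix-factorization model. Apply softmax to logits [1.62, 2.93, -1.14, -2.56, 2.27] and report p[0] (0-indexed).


Exponentials: e^1.62=5.0531, e^2.93=18.7276, e^-1.14=0.3198, e^-2.56=0.0773, e^2.27=9.6794
Sum = 33.8572
Softmax = [0.1492, 0.5531, 0.0094, 0.0023, 0.2859]
p[0] = 5.0531/33.8572 = 0.1492

0.1492


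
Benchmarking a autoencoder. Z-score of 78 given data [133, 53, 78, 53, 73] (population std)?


μ = 78, σ = 29.3258
z = (78 - 78)/29.3258 = 0.0

0.0


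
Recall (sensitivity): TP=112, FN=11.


Recall = TP/(TP+FN)
= 112/(112+11)
= 112/123 = 91.06%

91.06%


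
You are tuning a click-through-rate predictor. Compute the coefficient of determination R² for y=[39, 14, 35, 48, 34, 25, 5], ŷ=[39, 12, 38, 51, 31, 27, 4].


ȳ = 28.5714
SS_res = Σ(y-ŷ)² = 36
SS_tot = Σ(y-ȳ)² = 1337.71
R² = 1 - SS_res/SS_tot = 1 - 0.0269 = 0.9731

0.9731


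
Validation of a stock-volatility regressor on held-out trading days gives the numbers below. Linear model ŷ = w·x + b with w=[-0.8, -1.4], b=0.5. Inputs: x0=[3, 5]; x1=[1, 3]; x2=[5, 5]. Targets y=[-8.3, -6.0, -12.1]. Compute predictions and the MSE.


ŷ0 = (-0.8)·(3) + (-1.4)·(5) + 0.5 = -8.9
ŷ1 = (-0.8)·(1) + (-1.4)·(3) + 0.5 = -4.5
ŷ2 = (-0.8)·(5) + (-1.4)·(5) + 0.5 = -10.5
errors² = [0.36, 2.25, 2.56]
MSE = 5.1700/3 = 1.7233

1.7233


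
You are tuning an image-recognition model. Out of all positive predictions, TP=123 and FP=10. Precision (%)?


Precision = TP/(TP+FP)
= 123/(123+10)
= 123/133 = 92.48%

92.48%


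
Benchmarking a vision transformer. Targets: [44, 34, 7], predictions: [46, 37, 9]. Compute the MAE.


Absolute errors: |44-46|=2, |34-37|=3, |7-9|=2
Sum = 7
MAE = 7/3 = 7/3

7/3


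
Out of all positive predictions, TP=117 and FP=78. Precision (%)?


Precision = TP/(TP+FP)
= 117/(117+78)
= 117/195 = 60.0%

60.0%


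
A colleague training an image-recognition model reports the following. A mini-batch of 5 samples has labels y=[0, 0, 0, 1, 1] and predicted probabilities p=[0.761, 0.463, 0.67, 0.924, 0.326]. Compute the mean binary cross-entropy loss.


L[0] = -ln(1-0.761) = -ln(0.239) = 1.4313
L[1] = -ln(1-0.463) = -ln(0.537) = 0.6218
L[2] = -ln(1-0.67) = -ln(0.33) = 1.1087
L[3] = -ln(0.924) = 0.079
L[4] = -ln(0.326) = 1.1209
mean = (1.4313 + 0.6218 + 1.1087 + 0.079 + 1.1209)/5 = 0.8723

0.8723


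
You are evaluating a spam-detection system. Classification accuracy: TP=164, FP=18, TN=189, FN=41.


Accuracy = (TP+TN)/(TP+TN+FP+FN)
= (164+189)/(412)
= 353/412 = 85.68%

85.68%


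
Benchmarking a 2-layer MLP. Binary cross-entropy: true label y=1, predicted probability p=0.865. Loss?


BCE = -[y·ln(p) + (1-y)·ln(1-p)]
= -1·ln(0.865) - 0
= -ln(0.865) = 0.145

0.145


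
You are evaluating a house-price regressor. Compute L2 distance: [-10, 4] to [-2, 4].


d = √((-10+ 2)² + (4-4)²)
  = √(64 + 0)
  = √64 = 8.0

8.0


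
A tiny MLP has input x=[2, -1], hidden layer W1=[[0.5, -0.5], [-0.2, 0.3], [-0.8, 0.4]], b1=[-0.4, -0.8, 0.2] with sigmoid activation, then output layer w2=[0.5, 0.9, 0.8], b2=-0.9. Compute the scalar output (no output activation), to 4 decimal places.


z1[0] = (0.5)·(2) + (-0.5)·(-1) - 0.4 = 1.1
z1[1] = (-0.2)·(2) + (0.3)·(-1) - 0.8 = -1.5
z1[2] = (-0.8)·(2) + (0.4)·(-1) + 0.2 = -1.8
h = sigmoid(z1) = [0.7503, 0.1824, 0.1419]
output = (0.5)·(0.7503) + (0.9)·(0.1824) + (0.8)·(0.1419) - 0.9 = -0.2472

-0.2472


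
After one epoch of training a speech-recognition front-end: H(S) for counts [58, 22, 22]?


Probabilities: [58/102, 22/102, 22/102] ≈ [0.5686, 0.2157, 0.2157]
H = -((58/102)·log₂(58/102) + (22/102)·log₂(22/102) + (22/102)·log₂(22/102))
  = 1.4177 bits

1.4177 bits


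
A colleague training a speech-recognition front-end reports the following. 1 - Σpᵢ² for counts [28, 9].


Probabilities: [28/37, 9/37] ≈ [0.7568, 0.2432]
Σpᵢ² = (784 + 81)/37² = 865/1369
Gini = 1 - Σpᵢ² = 1 - 865/1369 = 0.3682

0.3682


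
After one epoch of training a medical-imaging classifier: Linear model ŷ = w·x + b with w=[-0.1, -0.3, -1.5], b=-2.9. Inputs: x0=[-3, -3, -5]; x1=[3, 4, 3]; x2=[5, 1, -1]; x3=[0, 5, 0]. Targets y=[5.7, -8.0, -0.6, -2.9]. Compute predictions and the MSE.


ŷ0 = (-0.1)·(-3) + (-0.3)·(-3) + (-1.5)·(-5) - 2.9 = 5.8
ŷ1 = (-0.1)·(3) + (-0.3)·(4) + (-1.5)·(3) - 2.9 = -8.9
ŷ2 = (-0.1)·(5) + (-0.3)·(1) + (-1.5)·(-1) - 2.9 = -2.2
ŷ3 = (-0.1)·(0) + (-0.3)·(5) + (-1.5)·(0) - 2.9 = -4.4
errors² = [0.01, 0.81, 2.56, 2.25]
MSE = 5.6300/4 = 1.4075

1.4075


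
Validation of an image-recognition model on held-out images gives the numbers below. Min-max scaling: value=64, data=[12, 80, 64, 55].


min=12, max=80
(64-12)/(80-12) = 52/68 = 0.7647

0.7647


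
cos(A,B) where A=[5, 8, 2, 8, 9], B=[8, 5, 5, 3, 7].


A·B = 5·8 + 8·5 + 2·5 + 8·3 + 9·7 = 177
‖A‖ = √238 = 15.4272, ‖B‖ = √172 = 13.1149
cos = 177/(√238·√172) = 177/√40936 = 0.8748

0.8748


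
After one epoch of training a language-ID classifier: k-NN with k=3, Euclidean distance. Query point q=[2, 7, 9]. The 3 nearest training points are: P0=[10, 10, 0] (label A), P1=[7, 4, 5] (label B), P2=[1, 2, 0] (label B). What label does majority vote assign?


d(q,P0) = 12.4097  (label A)
d(q,P1) = 7.0711  (label B)
d(q,P2) = 10.3441  (label B)
Votes: A=1, B=2
Majority → B

B


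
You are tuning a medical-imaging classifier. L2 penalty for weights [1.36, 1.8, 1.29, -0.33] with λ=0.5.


‖w‖₂² = (1.36)² + (1.8)² + (1.29)² + (-0.33)²
     = 1.8496 + 3.24 + 1.6641 + 0.1089
     = 6.8626
λ·‖w‖₂² = 0.5·6.8626 = 3.4313

3.4313


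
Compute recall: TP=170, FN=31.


Recall = TP/(TP+FN)
= 170/(170+31)
= 170/201 = 84.58%

84.58%


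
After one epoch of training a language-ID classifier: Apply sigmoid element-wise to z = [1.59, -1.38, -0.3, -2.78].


σ(1.59) = 1/(1+e^-1.59) = 0.8306
σ(-1.38) = 1/(1+e^1.38) = 0.201
σ(-0.3) = 1/(1+e^0.3) = 0.4256
σ(-2.78) = 1/(1+e^2.78) = 0.0584
result = [0.8306, 0.201, 0.4256, 0.0584]

[0.8306, 0.201, 0.4256, 0.0584]


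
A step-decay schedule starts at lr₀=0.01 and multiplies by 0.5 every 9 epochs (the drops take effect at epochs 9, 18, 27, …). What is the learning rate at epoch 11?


n_drops = ⌊11/9⌋ = 1
lr = 0.01·0.5^1 = 0.01·0.5 = 0.005

0.005


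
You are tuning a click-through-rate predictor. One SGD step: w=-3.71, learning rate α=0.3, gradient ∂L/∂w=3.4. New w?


w_new = w - α·∇
= -3.71 - 0.3·3.4
= -3.71 - 1.02
= -4.73

-4.73


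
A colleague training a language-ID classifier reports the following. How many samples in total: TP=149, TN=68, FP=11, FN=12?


Total = TP + TN + FP + FN
= 149 + 68 + 11 + 12
= 240
(Predicted positive: 160, predicted negative: 80)

240


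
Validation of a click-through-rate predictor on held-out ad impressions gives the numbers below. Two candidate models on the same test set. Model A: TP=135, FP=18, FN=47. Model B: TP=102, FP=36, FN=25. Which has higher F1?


Model A: P=135/153=0.8824, R=135/182=0.7418, F1=2PR/(P+R)=2TP/(2TP+FP+FN)=270/335=0.806
Model B: P=102/138=0.7391, R=102/127=0.8031, F1=2PR/(P+R)=2TP/(2TP+FP+FN)=204/265=0.7698
0.806 > 0.7698 → Model A

Model A


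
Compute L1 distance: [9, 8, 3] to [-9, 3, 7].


d = |9+ 9| + |8-3| + |3-7|
  = 18 + 5 + 4
  = 27

27


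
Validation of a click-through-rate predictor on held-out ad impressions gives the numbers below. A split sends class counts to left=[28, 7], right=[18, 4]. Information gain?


Parent = [46, 11], H_parent = 0.7077
H_left = 0.7219 (n=35), H_right = 0.684 (n=22)
H_children = (35/57)·0.7219 + (22/57)·0.684 = 0.7073
IG = 0.7077 - 0.7073 = 0.0004

0.0004


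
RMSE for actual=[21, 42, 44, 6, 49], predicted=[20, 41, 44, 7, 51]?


MSE = 7/5 = 1.4
RMSE = √(7/5) = 1.1832

1.1832


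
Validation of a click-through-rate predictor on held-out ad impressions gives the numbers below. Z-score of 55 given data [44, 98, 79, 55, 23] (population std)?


μ = 59.8, σ = 26.2861
z = (55 - 59.8)/26.2861 = -0.1826

-0.1826


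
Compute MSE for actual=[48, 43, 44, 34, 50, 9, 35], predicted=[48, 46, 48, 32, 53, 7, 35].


Squared errors: (48-48)²=0, (43-46)²=9, (44-48)²=16, (34-32)²=4, (50-53)²=9, (9-7)²=4, (35-35)²=0
Sum = 42
MSE = 42/7 = 6

6


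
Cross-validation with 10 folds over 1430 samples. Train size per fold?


Fold size = 1430/10 = 143
Training per fold = 1430 - 143 = 1287

1287


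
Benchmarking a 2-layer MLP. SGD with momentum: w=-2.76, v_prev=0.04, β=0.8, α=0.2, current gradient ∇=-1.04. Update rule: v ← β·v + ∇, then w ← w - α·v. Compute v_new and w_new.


v_new = 0.8·0.04 - 1.04 = 0.032 - 1.04 = -1.008
w_new = -2.76 - 0.2·-1.008 = -2.76 + 0.2016 = -2.5584

v_new=-1.008, w_new=-2.5584


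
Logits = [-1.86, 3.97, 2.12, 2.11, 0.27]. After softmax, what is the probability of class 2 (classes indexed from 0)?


Exponentials: e^-1.86=0.1557, e^3.97=52.9845, e^2.12=8.3311, e^2.11=8.2482, e^0.27=1.31
Sum = 71.0295
Softmax = [0.0022, 0.746, 0.1173, 0.1161, 0.0184]
p[2] = 8.3311/71.0295 = 0.1173

0.1173


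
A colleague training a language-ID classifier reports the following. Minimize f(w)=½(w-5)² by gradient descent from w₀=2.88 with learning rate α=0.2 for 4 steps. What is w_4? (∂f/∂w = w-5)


step 1: grad = 2.88-5 = -2.12; w = 2.88 - 0.2·(-2.12) = 3.304
step 2: grad = 3.304-5 = -1.696; w = 3.304 - 0.2·(-1.696) = 3.6432
step 3: grad = 3.6432-5 = -1.3568; w = 3.6432 - 0.2·(-1.3568) = 3.91456
step 4: grad = 3.91456-5 = -1.08544; w = 3.91456 - 0.2·(-1.08544) = 4.131648

4.131648


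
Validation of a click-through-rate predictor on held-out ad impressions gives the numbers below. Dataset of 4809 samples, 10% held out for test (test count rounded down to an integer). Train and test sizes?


Test = ⌊4809·10/100⌋ = 480
Train = 4809 - 480 = 4329

Train: 4329, Test: 480


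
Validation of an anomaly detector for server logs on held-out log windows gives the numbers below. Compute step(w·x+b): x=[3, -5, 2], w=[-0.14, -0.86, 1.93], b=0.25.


z = (3)·(-0.14) + (-5)·(-0.86) + (2)·(1.93) + 0.25
  = 7.99
step(z) = 1 (z≥0)

1


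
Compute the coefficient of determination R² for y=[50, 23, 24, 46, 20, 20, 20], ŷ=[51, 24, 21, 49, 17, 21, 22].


ȳ = 29
SS_res = Σ(y-ŷ)² = 34
SS_tot = Σ(y-ȳ)² = 1034
R² = 1 - SS_res/SS_tot = 1 - 0.0329 = 0.9671

0.9671


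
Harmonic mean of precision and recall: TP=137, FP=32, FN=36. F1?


Precision = 137/169 = 0.8107
Recall = 137/173 = 0.7919
F1 = 2·P·R/(P+R) = 2·TP/(2·TP+FP+FN) = 274/(274+32+36) = 274/342 = 0.8012

0.8012


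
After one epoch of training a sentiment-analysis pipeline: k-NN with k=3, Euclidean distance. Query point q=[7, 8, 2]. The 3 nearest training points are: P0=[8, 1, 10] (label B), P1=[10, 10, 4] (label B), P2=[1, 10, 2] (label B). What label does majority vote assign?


d(q,P0) = 10.6771  (label B)
d(q,P1) = 4.1231  (label B)
d(q,P2) = 6.3246  (label B)
Votes: A=0, B=3
Majority → B

B


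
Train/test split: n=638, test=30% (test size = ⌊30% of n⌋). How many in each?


Test = ⌊638·30/100⌋ = 191
Train = 638 - 191 = 447

Train: 447, Test: 191


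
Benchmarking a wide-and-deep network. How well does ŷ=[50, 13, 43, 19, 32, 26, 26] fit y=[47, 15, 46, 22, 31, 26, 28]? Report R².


ȳ = 30.7143
SS_res = Σ(y-ŷ)² = 36
SS_tot = Σ(y-ȳ)² = 851.43
R² = 1 - SS_res/SS_tot = 1 - 0.0423 = 0.9577

0.9577


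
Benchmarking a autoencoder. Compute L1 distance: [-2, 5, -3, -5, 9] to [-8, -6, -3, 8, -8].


d = |-2+ 8| + |5+ 6| + |-3+ 3| + |-5-8| + |9+ 8|
  = 6 + 11 + 0 + 13 + 17
  = 47

47


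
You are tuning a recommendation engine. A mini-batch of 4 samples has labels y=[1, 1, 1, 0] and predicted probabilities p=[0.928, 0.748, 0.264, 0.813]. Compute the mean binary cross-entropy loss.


L[0] = -ln(0.928) = 0.0747
L[1] = -ln(0.748) = 0.2904
L[2] = -ln(0.264) = 1.3318
L[3] = -ln(1-0.813) = -ln(0.187) = 1.6766
mean = (0.0747 + 0.2904 + 1.3318 + 1.6766)/4 = 0.8434

0.8434


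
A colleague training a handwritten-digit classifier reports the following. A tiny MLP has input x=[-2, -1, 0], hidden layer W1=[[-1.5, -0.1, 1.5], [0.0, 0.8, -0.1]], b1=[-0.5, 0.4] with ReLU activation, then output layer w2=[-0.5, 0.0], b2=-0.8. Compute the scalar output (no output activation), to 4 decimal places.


z1[0] = (-1.5)·(-2) + (-0.1)·(-1) + (1.5)·(0) - 0.5 = 2.6
z1[1] = (0.0)·(-2) + (0.8)·(-1) + (-0.1)·(0) + 0.4 = -0.4
h = ReLU(z1) = [2.6, 0.0]
output = (-0.5)·(2.6) + (0.0)·(0.0) - 0.8 = -2.1

-2.1
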